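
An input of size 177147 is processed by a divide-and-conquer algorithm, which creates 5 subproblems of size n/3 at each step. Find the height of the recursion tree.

For divide and conquer with division factor 3:

Problem sizes at each level:
Level 0: 177147
Level 1: 59049
Level 2: 19683
Level 3: 6561
Level 4: 2187
Level 5: 729
Level 6: 243
Level 7: 81
Level 8: 27
Level 9: 9
Level 10: 3
Level 11: 1

The root is level 0 and the size-1 base case is level 11 (the tree spans levels 0 through 11, i.e. 12 levels counting the root), so the depth is the number of divisions: log_3(177147) = 11

The recursion tree depth is log_3(177147) = 11. At each level, the problem size is divided by 3, so it takes 11 divisions to reduce to a base case of size 1. The algorithm makes 5 recursive calls at each level.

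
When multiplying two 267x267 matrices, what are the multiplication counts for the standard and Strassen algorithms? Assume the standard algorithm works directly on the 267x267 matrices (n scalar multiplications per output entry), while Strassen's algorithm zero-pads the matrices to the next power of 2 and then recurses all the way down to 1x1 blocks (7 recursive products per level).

Matrix multiplication for 267x267 matrices:

Strassen's algorithm requires power-of-2 dimensions. Pad 267x267 to 512x512 (next power of 2).

Standard algorithm: 267^3 = 19034163 multiplications
Strassen's algorithm: 7^(log2(512)) = 7^9 = 40353607 multiplications
Difference: 19034163 - 40353607 = -21319444 (Strassen uses MORE here due to padding overhead — for small or just-over-power-of-2 n, padding can outweigh the per-level savings)

Standard: 19034163 multiplications (267^3). Strassen: 40353607 multiplications (7^9, after padding to 512x512). Strassen reduces 8 recursive multiplications to 7 at each level.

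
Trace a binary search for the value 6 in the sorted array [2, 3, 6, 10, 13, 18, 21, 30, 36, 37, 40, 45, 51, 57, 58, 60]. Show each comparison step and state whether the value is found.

Binary search for 6 in [2, 3, 6, 10, 13, 18, 21, 30, 36, 37, 40, 45, 51, 57, 58, 60]:

lo=0, hi=15, mid=7, arr[mid]=30 -> 30 > 6, search left half
lo=0, hi=6, mid=3, arr[mid]=10 -> 10 > 6, search left half
lo=0, hi=2, mid=1, arr[mid]=3 -> 3 < 6, search right half
lo=2, hi=2, mid=2, arr[mid]=6 -> Found target at index 2!

Binary search finds 6 at index 2 after 4 comparisons. The search repeatedly halves the search space by comparing with the middle element.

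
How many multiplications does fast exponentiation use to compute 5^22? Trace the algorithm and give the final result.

Computing 5^22 by squaring (build up from 5^1; each line after the first costs one multiplication):

5^1 = 5
5^2 = (5^1)^2 = 5^2 = 25
5^4 = (5^2)^2 = 25^2 = 625
5^5 = 5 * 5^4 = 5 * 625 = 3125
5^10 = (5^5)^2 = 3125^2 = 9765625
5^11 = 5 * 5^10 = 5 * 9765625 = 48828125
5^22 = (5^11)^2 = 48828125^2 = 2384185791015625

Result: 2384185791015625
Multiplications needed: 6 (6 lines after 5^1)

5^22 = 2384185791015625. Using exponentiation by squaring, this requires 6 multiplications. The key idea: if the exponent is even, square the half-power; if odd, multiply by the base once.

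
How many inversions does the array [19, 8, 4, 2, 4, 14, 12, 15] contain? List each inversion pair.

Finding inversions in [19, 8, 4, 2, 4, 14, 12, 15]:

(0, 1): arr[0]=19 > arr[1]=8
(0, 2): arr[0]=19 > arr[2]=4
(0, 3): arr[0]=19 > arr[3]=2
(0, 4): arr[0]=19 > arr[4]=4
(0, 5): arr[0]=19 > arr[5]=14
(0, 6): arr[0]=19 > arr[6]=12
(0, 7): arr[0]=19 > arr[7]=15
(1, 2): arr[1]=8 > arr[2]=4
(1, 3): arr[1]=8 > arr[3]=2
(1, 4): arr[1]=8 > arr[4]=4
(2, 3): arr[2]=4 > arr[3]=2
(5, 6): arr[5]=14 > arr[6]=12

Total inversions: 12

The array has 12 inversion(s): (0,1), (0,2), (0,3), (0,4), (0,5), (0,6), (0,7), (1,2), (1,3), (1,4), (2,3), (5,6). Each pair (i,j) satisfies i < j and arr[i] > arr[j].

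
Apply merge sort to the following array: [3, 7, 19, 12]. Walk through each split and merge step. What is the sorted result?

Merge sort trace:

Split: [3, 7, 19, 12] -> [3, 7] and [19, 12]
  Split: [3, 7] -> [3] and [7]
  Merge: [3] + [7] -> [3, 7]
  Split: [19, 12] -> [19] and [12]
  Merge: [19] + [12] -> [12, 19]
Merge: [3, 7] + [12, 19] -> [3, 7, 12, 19]

Final sorted array: [3, 7, 12, 19]

The merge sort proceeds by recursively splitting the array and merging sorted halves.
After all merges, the sorted array is [3, 7, 12, 19].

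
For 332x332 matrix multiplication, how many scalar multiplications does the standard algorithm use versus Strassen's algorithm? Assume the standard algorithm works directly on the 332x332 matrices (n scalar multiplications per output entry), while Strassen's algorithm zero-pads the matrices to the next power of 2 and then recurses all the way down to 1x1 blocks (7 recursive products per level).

Matrix multiplication for 332x332 matrices:

Strassen's algorithm requires power-of-2 dimensions. Pad 332x332 to 512x512 (next power of 2).

Standard algorithm: 332^3 = 36594368 multiplications
Strassen's algorithm: 7^(log2(512)) = 7^9 = 40353607 multiplications
Difference: 36594368 - 40353607 = -3759239 (Strassen uses MORE here due to padding overhead — for small or just-over-power-of-2 n, padding can outweigh the per-level savings)

Standard: 36594368 multiplications (332^3). Strassen: 40353607 multiplications (7^9, after padding to 512x512). Strassen reduces 8 recursive multiplications to 7 at each level.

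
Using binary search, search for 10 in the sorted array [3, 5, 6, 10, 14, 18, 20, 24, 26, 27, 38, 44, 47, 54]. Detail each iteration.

Binary search for 10 in [3, 5, 6, 10, 14, 18, 20, 24, 26, 27, 38, 44, 47, 54]:

lo=0, hi=13, mid=6, arr[mid]=20 -> 20 > 10, search left half
lo=0, hi=5, mid=2, arr[mid]=6 -> 6 < 10, search right half
lo=3, hi=5, mid=4, arr[mid]=14 -> 14 > 10, search left half
lo=3, hi=3, mid=3, arr[mid]=10 -> Found target at index 3!

Binary search finds 10 at index 3 after 4 comparisons. The search repeatedly halves the search space by comparing with the middle element.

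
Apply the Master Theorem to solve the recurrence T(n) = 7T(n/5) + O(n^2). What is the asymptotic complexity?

Master Theorem for T(n) = 7T(n/5) + O(n^2):

a = 7, b = 5, c = 2
log_b(a) = log_5(7) = 1.2091

Case 3: c = 2 > log_5(7) = 1.2091
T(n) = O(n^2) = O(n^2)

For T(n) = 7T(n/5) + O(n^2): log_5(7) = 1.2091. This is Case 3 of the Master Theorem (c > log_b(a), work dominated by root), giving O(n^2).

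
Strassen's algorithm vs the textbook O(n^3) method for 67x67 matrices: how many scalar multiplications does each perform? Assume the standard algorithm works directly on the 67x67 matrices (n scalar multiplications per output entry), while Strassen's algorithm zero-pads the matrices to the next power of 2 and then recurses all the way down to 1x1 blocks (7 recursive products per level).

Matrix multiplication for 67x67 matrices:

Strassen's algorithm requires power-of-2 dimensions. Pad 67x67 to 128x128 (next power of 2).

Standard algorithm: 67^3 = 300763 multiplications
Strassen's algorithm: 7^(log2(128)) = 7^7 = 823543 multiplications
Difference: 300763 - 823543 = -522780 (Strassen uses MORE here due to padding overhead — for small or just-over-power-of-2 n, padding can outweigh the per-level savings)

Standard: 300763 multiplications (67^3). Strassen: 823543 multiplications (7^7, after padding to 128x128). Strassen reduces 8 recursive multiplications to 7 at each level.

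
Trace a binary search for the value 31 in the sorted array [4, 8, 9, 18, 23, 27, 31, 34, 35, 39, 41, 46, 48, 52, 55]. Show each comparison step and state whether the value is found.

Binary search for 31 in [4, 8, 9, 18, 23, 27, 31, 34, 35, 39, 41, 46, 48, 52, 55]:

lo=0, hi=14, mid=7, arr[mid]=34 -> 34 > 31, search left half
lo=0, hi=6, mid=3, arr[mid]=18 -> 18 < 31, search right half
lo=4, hi=6, mid=5, arr[mid]=27 -> 27 < 31, search right half
lo=6, hi=6, mid=6, arr[mid]=31 -> Found target at index 6!

Binary search finds 31 at index 6 after 4 comparisons. The search repeatedly halves the search space by comparing with the middle element.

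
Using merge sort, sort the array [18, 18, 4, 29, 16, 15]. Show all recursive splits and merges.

Merge sort trace:

Split: [18, 18, 4, 29, 16, 15] -> [18, 18, 4] and [29, 16, 15]
  Split: [18, 18, 4] -> [18] and [18, 4]
    Split: [18, 4] -> [18] and [4]
    Merge: [18] + [4] -> [4, 18]
  Merge: [18] + [4, 18] -> [4, 18, 18]
  Split: [29, 16, 15] -> [29] and [16, 15]
    Split: [16, 15] -> [16] and [15]
    Merge: [16] + [15] -> [15, 16]
  Merge: [29] + [15, 16] -> [15, 16, 29]
Merge: [4, 18, 18] + [15, 16, 29] -> [4, 15, 16, 18, 18, 29]

Final sorted array: [4, 15, 16, 18, 18, 29]

The merge sort proceeds by recursively splitting the array and merging sorted halves.
After all merges, the sorted array is [4, 15, 16, 18, 18, 29].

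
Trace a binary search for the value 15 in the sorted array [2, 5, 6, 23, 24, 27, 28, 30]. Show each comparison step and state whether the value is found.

Binary search for 15 in [2, 5, 6, 23, 24, 27, 28, 30]:

lo=0, hi=7, mid=3, arr[mid]=23 -> 23 > 15, search left half
lo=0, hi=2, mid=1, arr[mid]=5 -> 5 < 15, search right half
lo=2, hi=2, mid=2, arr[mid]=6 -> 6 < 15, search right half
lo=3 > hi=2, target 15 not found

Binary search determines that 15 is not in the array after 3 comparisons. The search space was exhausted without finding the target.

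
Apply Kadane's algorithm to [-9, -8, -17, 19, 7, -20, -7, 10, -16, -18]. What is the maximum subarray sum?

Using Kadane's algorithm on [-9, -8, -17, 19, 7, -20, -7, 10, -16, -18]:

Scanning through the array:
Position 1 (value -8): max_ending_here = -8, max_so_far = -8
Position 2 (value -17): max_ending_here = -17, max_so_far = -8
Position 3 (value 19): max_ending_here = 19, max_so_far = 19
Position 4 (value 7): max_ending_here = 26, max_so_far = 26
Position 5 (value -20): max_ending_here = 6, max_so_far = 26
Position 6 (value -7): max_ending_here = -1, max_so_far = 26
Position 7 (value 10): max_ending_here = 10, max_so_far = 26
Position 8 (value -16): max_ending_here = -6, max_so_far = 26
Position 9 (value -18): max_ending_here = -18, max_so_far = 26

Maximum subarray: [19, 7]
Maximum sum: 26

The maximum subarray is [19, 7] with sum 26. This subarray runs from index 3 to index 4.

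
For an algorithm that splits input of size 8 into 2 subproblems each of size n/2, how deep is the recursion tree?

For divide and conquer with division factor 2:

Problem sizes at each level:
Level 0: 8
Level 1: 4
Level 2: 2
Level 3: 1

The root is level 0 and the size-1 base case is level 3 (the tree spans levels 0 through 3, i.e. 4 levels counting the root), so the depth is the number of divisions: log_2(8) = 3

The recursion tree depth is log_2(8) = 3. At each level, the problem size is divided by 2, so it takes 3 divisions to reduce to a base case of size 1. The algorithm makes 2 recursive calls at each level.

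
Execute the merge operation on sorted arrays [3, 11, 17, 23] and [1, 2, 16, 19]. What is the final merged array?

Merging process:

Compare 3 vs 1: take 1 from right. Merged: [1]
Compare 3 vs 2: take 2 from right. Merged: [1, 2]
Compare 3 vs 16: take 3 from left. Merged: [1, 2, 3]
Compare 11 vs 16: take 11 from left. Merged: [1, 2, 3, 11]
Compare 17 vs 16: take 16 from right. Merged: [1, 2, 3, 11, 16]
Compare 17 vs 19: take 17 from left. Merged: [1, 2, 3, 11, 16, 17]
Compare 23 vs 19: take 19 from right. Merged: [1, 2, 3, 11, 16, 17, 19]
Append remaining from left: [23]. Merged: [1, 2, 3, 11, 16, 17, 19, 23]

Final merged array: [1, 2, 3, 11, 16, 17, 19, 23]
Total comparisons: 7

The merged array is [1, 2, 3, 11, 16, 17, 19, 23], requiring 7 comparisons. The merge step runs in O(n) time where n is the total number of elements.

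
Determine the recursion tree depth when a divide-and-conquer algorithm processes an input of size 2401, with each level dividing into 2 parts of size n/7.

For divide and conquer with division factor 7:

Problem sizes at each level:
Level 0: 2401
Level 1: 343
Level 2: 49
Level 3: 7
Level 4: 1

The root is level 0 and the size-1 base case is level 4 (the tree spans levels 0 through 4, i.e. 5 levels counting the root), so the depth is the number of divisions: log_7(2401) = 4

The recursion tree depth is log_7(2401) = 4. At each level, the problem size is divided by 7, so it takes 4 divisions to reduce to a base case of size 1. The algorithm makes 2 recursive calls at each level.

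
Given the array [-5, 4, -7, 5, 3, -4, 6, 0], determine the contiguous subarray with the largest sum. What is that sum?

Using Kadane's algorithm on [-5, 4, -7, 5, 3, -4, 6, 0]:

Scanning through the array:
Position 1 (value 4): max_ending_here = 4, max_so_far = 4
Position 2 (value -7): max_ending_here = -3, max_so_far = 4
Position 3 (value 5): max_ending_here = 5, max_so_far = 5
Position 4 (value 3): max_ending_here = 8, max_so_far = 8
Position 5 (value -4): max_ending_here = 4, max_so_far = 8
Position 6 (value 6): max_ending_here = 10, max_so_far = 10
Position 7 (value 0): max_ending_here = 10, max_so_far = 10

Maximum subarray: [5, 3, -4, 6]
Maximum sum: 10

The maximum subarray is [5, 3, -4, 6] with sum 10. This subarray runs from index 3 to index 6.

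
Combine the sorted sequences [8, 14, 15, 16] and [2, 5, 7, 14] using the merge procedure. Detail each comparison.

Merging process:

Compare 8 vs 2: take 2 from right. Merged: [2]
Compare 8 vs 5: take 5 from right. Merged: [2, 5]
Compare 8 vs 7: take 7 from right. Merged: [2, 5, 7]
Compare 8 vs 14: take 8 from left. Merged: [2, 5, 7, 8]
Compare 14 vs 14: take 14 from left. Merged: [2, 5, 7, 8, 14]
Compare 15 vs 14: take 14 from right. Merged: [2, 5, 7, 8, 14, 14]
Append remaining from left: [15, 16]. Merged: [2, 5, 7, 8, 14, 14, 15, 16]

Final merged array: [2, 5, 7, 8, 14, 14, 15, 16]
Total comparisons: 6

The merged array is [2, 5, 7, 8, 14, 14, 15, 16], requiring 6 comparisons. The merge step runs in O(n) time where n is the total number of elements.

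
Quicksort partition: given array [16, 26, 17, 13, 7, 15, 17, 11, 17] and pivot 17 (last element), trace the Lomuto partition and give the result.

Lomuto partition with pivot = 17:

Initial array: [16, 26, 17, 13, 7, 15, 17, 11, 17]

arr[0]=16 <= 17: swap with position 0, array becomes [16, 26, 17, 13, 7, 15, 17, 11, 17]
arr[1]=26 > 17: no swap
arr[2]=17 <= 17: swap with position 1, array becomes [16, 17, 26, 13, 7, 15, 17, 11, 17]
arr[3]=13 <= 17: swap with position 2, array becomes [16, 17, 13, 26, 7, 15, 17, 11, 17]
arr[4]=7 <= 17: swap with position 3, array becomes [16, 17, 13, 7, 26, 15, 17, 11, 17]
arr[5]=15 <= 17: swap with position 4, array becomes [16, 17, 13, 7, 15, 26, 17, 11, 17]
arr[6]=17 <= 17: swap with position 5, array becomes [16, 17, 13, 7, 15, 17, 26, 11, 17]
arr[7]=11 <= 17: swap with position 6, array becomes [16, 17, 13, 7, 15, 17, 11, 26, 17]

Place pivot at position 7: [16, 17, 13, 7, 15, 17, 11, 17, 26]
Pivot position: 7

After partitioning with pivot 17, the array becomes [16, 17, 13, 7, 15, 17, 11, 17, 26]. The pivot is placed at index 7. All elements to the left of the pivot are <= 17, and all elements to the right are > 17.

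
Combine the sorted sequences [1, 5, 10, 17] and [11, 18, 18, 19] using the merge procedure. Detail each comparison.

Merging process:

Compare 1 vs 11: take 1 from left. Merged: [1]
Compare 5 vs 11: take 5 from left. Merged: [1, 5]
Compare 10 vs 11: take 10 from left. Merged: [1, 5, 10]
Compare 17 vs 11: take 11 from right. Merged: [1, 5, 10, 11]
Compare 17 vs 18: take 17 from left. Merged: [1, 5, 10, 11, 17]
Append remaining from right: [18, 18, 19]. Merged: [1, 5, 10, 11, 17, 18, 18, 19]

Final merged array: [1, 5, 10, 11, 17, 18, 18, 19]
Total comparisons: 5

The merged array is [1, 5, 10, 11, 17, 18, 18, 19], requiring 5 comparisons. The merge step runs in O(n) time where n is the total number of elements.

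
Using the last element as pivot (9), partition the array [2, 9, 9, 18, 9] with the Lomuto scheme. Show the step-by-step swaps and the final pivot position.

Lomuto partition with pivot = 9:

Initial array: [2, 9, 9, 18, 9]

arr[0]=2 <= 9: swap with position 0, array becomes [2, 9, 9, 18, 9]
arr[1]=9 <= 9: swap with position 1, array becomes [2, 9, 9, 18, 9]
arr[2]=9 <= 9: swap with position 2, array becomes [2, 9, 9, 18, 9]
arr[3]=18 > 9: no swap

Place pivot at position 3: [2, 9, 9, 9, 18]
Pivot position: 3

After partitioning with pivot 9, the array becomes [2, 9, 9, 9, 18]. The pivot is placed at index 3. All elements to the left of the pivot are <= 9, and all elements to the right are > 9.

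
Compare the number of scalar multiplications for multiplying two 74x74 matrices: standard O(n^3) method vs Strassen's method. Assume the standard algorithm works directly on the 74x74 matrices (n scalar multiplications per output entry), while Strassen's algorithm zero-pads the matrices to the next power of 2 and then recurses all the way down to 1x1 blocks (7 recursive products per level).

Matrix multiplication for 74x74 matrices:

Strassen's algorithm requires power-of-2 dimensions. Pad 74x74 to 128x128 (next power of 2).

Standard algorithm: 74^3 = 405224 multiplications
Strassen's algorithm: 7^(log2(128)) = 7^7 = 823543 multiplications
Difference: 405224 - 823543 = -418319 (Strassen uses MORE here due to padding overhead — for small or just-over-power-of-2 n, padding can outweigh the per-level savings)

Standard: 405224 multiplications (74^3). Strassen: 823543 multiplications (7^7, after padding to 128x128). Strassen reduces 8 recursive multiplications to 7 at each level.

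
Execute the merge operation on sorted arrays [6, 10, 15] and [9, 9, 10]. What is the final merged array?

Merging process:

Compare 6 vs 9: take 6 from left. Merged: [6]
Compare 10 vs 9: take 9 from right. Merged: [6, 9]
Compare 10 vs 9: take 9 from right. Merged: [6, 9, 9]
Compare 10 vs 10: take 10 from left. Merged: [6, 9, 9, 10]
Compare 15 vs 10: take 10 from right. Merged: [6, 9, 9, 10, 10]
Append remaining from left: [15]. Merged: [6, 9, 9, 10, 10, 15]

Final merged array: [6, 9, 9, 10, 10, 15]
Total comparisons: 5

The merged array is [6, 9, 9, 10, 10, 15], requiring 5 comparisons. The merge step runs in O(n) time where n is the total number of elements.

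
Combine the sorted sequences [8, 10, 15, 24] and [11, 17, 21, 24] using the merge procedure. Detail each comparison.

Merging process:

Compare 8 vs 11: take 8 from left. Merged: [8]
Compare 10 vs 11: take 10 from left. Merged: [8, 10]
Compare 15 vs 11: take 11 from right. Merged: [8, 10, 11]
Compare 15 vs 17: take 15 from left. Merged: [8, 10, 11, 15]
Compare 24 vs 17: take 17 from right. Merged: [8, 10, 11, 15, 17]
Compare 24 vs 21: take 21 from right. Merged: [8, 10, 11, 15, 17, 21]
Compare 24 vs 24: take 24 from left. Merged: [8, 10, 11, 15, 17, 21, 24]
Append remaining from right: [24]. Merged: [8, 10, 11, 15, 17, 21, 24, 24]

Final merged array: [8, 10, 11, 15, 17, 21, 24, 24]
Total comparisons: 7

The merged array is [8, 10, 11, 15, 17, 21, 24, 24], requiring 7 comparisons. The merge step runs in O(n) time where n is the total number of elements.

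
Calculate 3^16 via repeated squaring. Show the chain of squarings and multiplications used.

Computing 3^16 by squaring (build up from 3^1; each line after the first costs one multiplication):

3^1 = 3
3^2 = (3^1)^2 = 3^2 = 9
3^4 = (3^2)^2 = 9^2 = 81
3^8 = (3^4)^2 = 81^2 = 6561
3^16 = (3^8)^2 = 6561^2 = 43046721

Result: 43046721
Multiplications needed: 4 (4 lines after 3^1)

3^16 = 43046721. Using exponentiation by squaring, this requires 4 multiplications. The key idea: if the exponent is even, square the half-power; if odd, multiply by the base once.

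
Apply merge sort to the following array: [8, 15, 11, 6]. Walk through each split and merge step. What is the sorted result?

Merge sort trace:

Split: [8, 15, 11, 6] -> [8, 15] and [11, 6]
  Split: [8, 15] -> [8] and [15]
  Merge: [8] + [15] -> [8, 15]
  Split: [11, 6] -> [11] and [6]
  Merge: [11] + [6] -> [6, 11]
Merge: [8, 15] + [6, 11] -> [6, 8, 11, 15]

Final sorted array: [6, 8, 11, 15]

The merge sort proceeds by recursively splitting the array and merging sorted halves.
After all merges, the sorted array is [6, 8, 11, 15].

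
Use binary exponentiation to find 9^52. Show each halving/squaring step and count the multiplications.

Computing 9^52 by squaring (build up from 9^1; each line after the first costs one multiplication):

9^1 = 9
9^2 = (9^1)^2 = 9^2 = 81
9^3 = 9 * 9^2 = 9 * 81 = 729
9^6 = (9^3)^2 = 729^2 = 531441
9^12 = (9^6)^2 = 531441^2 = 282429536481
9^13 = 9 * 9^12 = 9 * 282429536481 = 2541865828329
9^26 = (9^13)^2 = 2541865828329^2 = 6461081889226673298932241
9^52 = (9^26)^2 = 6461081889226673298932241^2 = 41745579179292917813953351511015323088870709282081

Result: 41745579179292917813953351511015323088870709282081
Multiplications needed: 7 (7 lines after 9^1)

9^52 = 41745579179292917813953351511015323088870709282081. Using exponentiation by squaring, this requires 7 multiplications. The key idea: if the exponent is even, square the half-power; if odd, multiply by the base once.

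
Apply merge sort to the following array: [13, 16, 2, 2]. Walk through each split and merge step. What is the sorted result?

Merge sort trace:

Split: [13, 16, 2, 2] -> [13, 16] and [2, 2]
  Split: [13, 16] -> [13] and [16]
  Merge: [13] + [16] -> [13, 16]
  Split: [2, 2] -> [2] and [2]
  Merge: [2] + [2] -> [2, 2]
Merge: [13, 16] + [2, 2] -> [2, 2, 13, 16]

Final sorted array: [2, 2, 13, 16]

The merge sort proceeds by recursively splitting the array and merging sorted halves.
After all merges, the sorted array is [2, 2, 13, 16].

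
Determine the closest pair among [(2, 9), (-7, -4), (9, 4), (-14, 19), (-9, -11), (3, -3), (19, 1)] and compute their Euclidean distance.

Computing all pairwise distances among 7 points:

d((2, 9), (-7, -4)) = 15.8114
d((2, 9), (9, 4)) = 8.6023
d((2, 9), (-14, 19)) = 18.868
d((2, 9), (-9, -11)) = 22.8254
d((2, 9), (3, -3)) = 12.0416
d((2, 9), (19, 1)) = 18.7883
d((-7, -4), (9, 4)) = 17.8885
d((-7, -4), (-14, 19)) = 24.0416
d((-7, -4), (-9, -11)) = 7.2801 <-- minimum
d((-7, -4), (3, -3)) = 10.0499
d((-7, -4), (19, 1)) = 26.4764
d((9, 4), (-14, 19)) = 27.4591
d((9, 4), (-9, -11)) = 23.4307
d((9, 4), (3, -3)) = 9.2195
d((9, 4), (19, 1)) = 10.4403
d((-14, 19), (-9, -11)) = 30.4138
d((-14, 19), (3, -3)) = 27.8029
d((-14, 19), (19, 1)) = 37.5899
d((-9, -11), (3, -3)) = 14.4222
d((-9, -11), (19, 1)) = 30.4631
d((3, -3), (19, 1)) = 16.4924

Closest pair: (-7, -4) and (-9, -11) with distance 7.2801

The closest pair is (-7, -4) and (-9, -11) with Euclidean distance 7.2801. For 7 points, brute-force pairwise comparison is shown above. For large n, the divide-and-conquer algorithm (sort by x, recurse on halves, check the dividing strip) achieves O(n log n).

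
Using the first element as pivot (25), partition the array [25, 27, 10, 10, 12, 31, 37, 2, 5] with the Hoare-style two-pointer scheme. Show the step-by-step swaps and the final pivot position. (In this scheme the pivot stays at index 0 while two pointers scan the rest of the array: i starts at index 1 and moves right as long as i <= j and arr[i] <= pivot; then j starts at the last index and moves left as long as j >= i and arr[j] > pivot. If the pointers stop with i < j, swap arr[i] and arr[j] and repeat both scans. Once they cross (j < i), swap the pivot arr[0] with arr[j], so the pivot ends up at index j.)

Hoare-style two-pointer partition with pivot = 25:

Initial array: [25, 27, 10, 10, 12, 31, 37, 2, 5]

Pointers start at i = 1, j = 8.
i stops at index 1 (arr[1]=27 > 25), j stops at index 8 (arr[8]=5 <= 25): swap arr[1] and arr[8], array becomes [25, 5, 10, 10, 12, 31, 37, 2, 27]
i stops at index 5 (arr[5]=31 > 25), j stops at index 7 (arr[7]=2 <= 25): swap arr[5] and arr[7], array becomes [25, 5, 10, 10, 12, 2, 37, 31, 27]
i ends at 6, j ends at 5: the pointers have crossed (j < i), so scanning stops.

Swap pivot arr[0] with arr[5] to place pivot at position 5: [2, 5, 10, 10, 12, 25, 37, 31, 27]
Pivot position: 5

After partitioning with pivot 25, the array becomes [2, 5, 10, 10, 12, 25, 37, 31, 27]. The pivot is placed at index 5. All elements to the left of the pivot are <= 25, and all elements to the right are > 25.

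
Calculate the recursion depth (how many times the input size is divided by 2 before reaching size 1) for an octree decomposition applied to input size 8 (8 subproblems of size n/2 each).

For divide and conquer with division factor 2:

Problem sizes at each level:
Level 0: 8
Level 1: 4
Level 2: 2
Level 3: 1

The root is level 0 and the size-1 base case is level 3 (the tree spans levels 0 through 3, i.e. 4 levels counting the root), so the depth is the number of divisions: log_2(8) = 3

The recursion tree depth is log_2(8) = 3. At each level, the problem size is divided by 2, so it takes 3 divisions to reduce to a base case of size 1. The algorithm makes 8 recursive calls at each level.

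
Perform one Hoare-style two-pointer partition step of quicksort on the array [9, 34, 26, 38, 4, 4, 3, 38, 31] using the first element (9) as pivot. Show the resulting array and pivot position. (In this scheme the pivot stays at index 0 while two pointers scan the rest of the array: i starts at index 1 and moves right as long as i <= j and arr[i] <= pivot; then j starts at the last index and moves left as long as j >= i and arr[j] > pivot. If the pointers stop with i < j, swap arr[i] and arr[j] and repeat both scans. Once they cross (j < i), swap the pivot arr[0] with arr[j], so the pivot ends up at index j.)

Hoare-style two-pointer partition with pivot = 9:

Initial array: [9, 34, 26, 38, 4, 4, 3, 38, 31]

Pointers start at i = 1, j = 8.
i stops at index 1 (arr[1]=34 > 9), j stops at index 6 (arr[6]=3 <= 9): swap arr[1] and arr[6], array becomes [9, 3, 26, 38, 4, 4, 34, 38, 31]
i stops at index 2 (arr[2]=26 > 9), j stops at index 5 (arr[5]=4 <= 9): swap arr[2] and arr[5], array becomes [9, 3, 4, 38, 4, 26, 34, 38, 31]
i stops at index 3 (arr[3]=38 > 9), j stops at index 4 (arr[4]=4 <= 9): swap arr[3] and arr[4], array becomes [9, 3, 4, 4, 38, 26, 34, 38, 31]
i ends at 4, j ends at 3: the pointers have crossed (j < i), so scanning stops.

Swap pivot arr[0] with arr[3] to place pivot at position 3: [4, 3, 4, 9, 38, 26, 34, 38, 31]
Pivot position: 3

After partitioning with pivot 9, the array becomes [4, 3, 4, 9, 38, 26, 34, 38, 31]. The pivot is placed at index 3. All elements to the left of the pivot are <= 9, and all elements to the right are > 9.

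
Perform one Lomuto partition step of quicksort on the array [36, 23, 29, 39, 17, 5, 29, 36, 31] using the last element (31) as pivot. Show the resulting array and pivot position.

Lomuto partition with pivot = 31:

Initial array: [36, 23, 29, 39, 17, 5, 29, 36, 31]

arr[0]=36 > 31: no swap
arr[1]=23 <= 31: swap with position 0, array becomes [23, 36, 29, 39, 17, 5, 29, 36, 31]
arr[2]=29 <= 31: swap with position 1, array becomes [23, 29, 36, 39, 17, 5, 29, 36, 31]
arr[3]=39 > 31: no swap
arr[4]=17 <= 31: swap with position 2, array becomes [23, 29, 17, 39, 36, 5, 29, 36, 31]
arr[5]=5 <= 31: swap with position 3, array becomes [23, 29, 17, 5, 36, 39, 29, 36, 31]
arr[6]=29 <= 31: swap with position 4, array becomes [23, 29, 17, 5, 29, 39, 36, 36, 31]
arr[7]=36 > 31: no swap

Place pivot at position 5: [23, 29, 17, 5, 29, 31, 36, 36, 39]
Pivot position: 5

After partitioning with pivot 31, the array becomes [23, 29, 17, 5, 29, 31, 36, 36, 39]. The pivot is placed at index 5. All elements to the left of the pivot are <= 31, and all elements to the right are > 31.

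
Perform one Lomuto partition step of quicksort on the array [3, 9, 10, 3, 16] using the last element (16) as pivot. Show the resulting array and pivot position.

Lomuto partition with pivot = 16:

Initial array: [3, 9, 10, 3, 16]

arr[0]=3 <= 16: swap with position 0, array becomes [3, 9, 10, 3, 16]
arr[1]=9 <= 16: swap with position 1, array becomes [3, 9, 10, 3, 16]
arr[2]=10 <= 16: swap with position 2, array becomes [3, 9, 10, 3, 16]
arr[3]=3 <= 16: swap with position 3, array becomes [3, 9, 10, 3, 16]

Place pivot at position 4: [3, 9, 10, 3, 16]
Pivot position: 4

After partitioning with pivot 16, the array becomes [3, 9, 10, 3, 16]. The pivot is placed at index 4. All elements to the left of the pivot are <= 16, and all elements to the right are > 16.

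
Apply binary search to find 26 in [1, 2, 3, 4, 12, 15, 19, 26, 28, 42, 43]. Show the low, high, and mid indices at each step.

Binary search for 26 in [1, 2, 3, 4, 12, 15, 19, 26, 28, 42, 43]:

lo=0, hi=10, mid=5, arr[mid]=15 -> 15 < 26, search right half
lo=6, hi=10, mid=8, arr[mid]=28 -> 28 > 26, search left half
lo=6, hi=7, mid=6, arr[mid]=19 -> 19 < 26, search right half
lo=7, hi=7, mid=7, arr[mid]=26 -> Found target at index 7!

Binary search finds 26 at index 7 after 4 comparisons. The search repeatedly halves the search space by comparing with the middle element.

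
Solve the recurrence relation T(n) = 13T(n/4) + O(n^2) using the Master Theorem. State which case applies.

Master Theorem for T(n) = 13T(n/4) + O(n^2):

a = 13, b = 4, c = 2
log_b(a) = log_4(13) = 1.8502

Case 3: c = 2 > log_4(13) = 1.8502
T(n) = O(n^2) = O(n^2)

For T(n) = 13T(n/4) + O(n^2): log_4(13) = 1.8502. This is Case 3 of the Master Theorem (c > log_b(a), work dominated by root), giving O(n^2).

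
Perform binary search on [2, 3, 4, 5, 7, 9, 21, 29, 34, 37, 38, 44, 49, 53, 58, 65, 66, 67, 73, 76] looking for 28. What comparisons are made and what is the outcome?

Binary search for 28 in [2, 3, 4, 5, 7, 9, 21, 29, 34, 37, 38, 44, 49, 53, 58, 65, 66, 67, 73, 76]:

lo=0, hi=19, mid=9, arr[mid]=37 -> 37 > 28, search left half
lo=0, hi=8, mid=4, arr[mid]=7 -> 7 < 28, search right half
lo=5, hi=8, mid=6, arr[mid]=21 -> 21 < 28, search right half
lo=7, hi=8, mid=7, arr[mid]=29 -> 29 > 28, search left half
lo=7 > hi=6, target 28 not found

Binary search determines that 28 is not in the array after 4 comparisons. The search space was exhausted without finding the target.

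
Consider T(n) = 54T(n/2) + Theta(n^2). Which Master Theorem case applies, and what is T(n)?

Master Theorem for T(n) = 54T(n/2) + O(n^2):

a = 54, b = 2, c = 2
log_b(a) = log_2(54) = 5.7549

Case 1: c = 2 < log_2(54) = 5.7549
T(n) = O(n^(log_2 54))

For T(n) = 54T(n/2) + O(n^2): log_2(54) = 5.7549. This is Case 1 of the Master Theorem (c < log_b(a), work dominated by leaves), giving O(n^(log_2 54)).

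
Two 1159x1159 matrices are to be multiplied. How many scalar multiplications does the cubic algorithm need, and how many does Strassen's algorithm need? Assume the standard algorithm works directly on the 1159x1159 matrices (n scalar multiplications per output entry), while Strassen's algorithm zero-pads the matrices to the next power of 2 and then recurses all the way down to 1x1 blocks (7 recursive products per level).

Matrix multiplication for 1159x1159 matrices:

Strassen's algorithm requires power-of-2 dimensions. Pad 1159x1159 to 2048x2048 (next power of 2).

Standard algorithm: 1159^3 = 1556862679 multiplications
Strassen's algorithm: 7^(log2(2048)) = 7^11 = 1977326743 multiplications
Difference: 1556862679 - 1977326743 = -420464064 (Strassen uses MORE here due to padding overhead — for small or just-over-power-of-2 n, padding can outweigh the per-level savings)

Standard: 1556862679 multiplications (1159^3). Strassen: 1977326743 multiplications (7^11, after padding to 2048x2048). Strassen reduces 8 recursive multiplications to 7 at each level.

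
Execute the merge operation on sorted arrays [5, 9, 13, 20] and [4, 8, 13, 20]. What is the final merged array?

Merging process:

Compare 5 vs 4: take 4 from right. Merged: [4]
Compare 5 vs 8: take 5 from left. Merged: [4, 5]
Compare 9 vs 8: take 8 from right. Merged: [4, 5, 8]
Compare 9 vs 13: take 9 from left. Merged: [4, 5, 8, 9]
Compare 13 vs 13: take 13 from left. Merged: [4, 5, 8, 9, 13]
Compare 20 vs 13: take 13 from right. Merged: [4, 5, 8, 9, 13, 13]
Compare 20 vs 20: take 20 from left. Merged: [4, 5, 8, 9, 13, 13, 20]
Append remaining from right: [20]. Merged: [4, 5, 8, 9, 13, 13, 20, 20]

Final merged array: [4, 5, 8, 9, 13, 13, 20, 20]
Total comparisons: 7

The merged array is [4, 5, 8, 9, 13, 13, 20, 20], requiring 7 comparisons. The merge step runs in O(n) time where n is the total number of elements.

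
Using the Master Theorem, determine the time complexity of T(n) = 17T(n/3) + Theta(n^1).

Master Theorem for T(n) = 17T(n/3) + O(n^1):

a = 17, b = 3, c = 1
log_b(a) = log_3(17) = 2.5789

Case 1: c = 1 < log_3(17) = 2.5789
T(n) = O(n^(log_3 17))

For T(n) = 17T(n/3) + O(n^1): log_3(17) = 2.5789. This is Case 1 of the Master Theorem (c < log_b(a), work dominated by leaves), giving O(n^(log_3 17)).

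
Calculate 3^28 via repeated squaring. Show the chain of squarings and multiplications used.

Computing 3^28 by squaring (build up from 3^1; each line after the first costs one multiplication):

3^1 = 3
3^2 = (3^1)^2 = 3^2 = 9
3^3 = 3 * 3^2 = 3 * 9 = 27
3^6 = (3^3)^2 = 27^2 = 729
3^7 = 3 * 3^6 = 3 * 729 = 2187
3^14 = (3^7)^2 = 2187^2 = 4782969
3^28 = (3^14)^2 = 4782969^2 = 22876792454961

Result: 22876792454961
Multiplications needed: 6 (6 lines after 3^1)

3^28 = 22876792454961. Using exponentiation by squaring, this requires 6 multiplications. The key idea: if the exponent is even, square the half-power; if odd, multiply by the base once.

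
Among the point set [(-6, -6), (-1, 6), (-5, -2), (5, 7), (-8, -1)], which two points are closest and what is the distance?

Computing all pairwise distances among 5 points:

d((-6, -6), (-1, 6)) = 13.0
d((-6, -6), (-5, -2)) = 4.1231
d((-6, -6), (5, 7)) = 17.0294
d((-6, -6), (-8, -1)) = 5.3852
d((-1, 6), (-5, -2)) = 8.9443
d((-1, 6), (5, 7)) = 6.0828
d((-1, 6), (-8, -1)) = 9.8995
d((-5, -2), (5, 7)) = 13.4536
d((-5, -2), (-8, -1)) = 3.1623 <-- minimum
d((5, 7), (-8, -1)) = 15.2643

Closest pair: (-5, -2) and (-8, -1) with distance 3.1623

The closest pair is (-5, -2) and (-8, -1) with Euclidean distance 3.1623. For 5 points, brute-force pairwise comparison is shown above. For large n, the divide-and-conquer algorithm (sort by x, recurse on halves, check the dividing strip) achieves O(n log n).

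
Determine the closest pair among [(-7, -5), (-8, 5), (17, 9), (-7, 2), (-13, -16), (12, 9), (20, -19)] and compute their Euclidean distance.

Computing all pairwise distances among 7 points:

d((-7, -5), (-8, 5)) = 10.0499
d((-7, -5), (17, 9)) = 27.7849
d((-7, -5), (-7, 2)) = 7.0
d((-7, -5), (-13, -16)) = 12.53
d((-7, -5), (12, 9)) = 23.6008
d((-7, -5), (20, -19)) = 30.4138
d((-8, 5), (17, 9)) = 25.318
d((-8, 5), (-7, 2)) = 3.1623 <-- minimum
d((-8, 5), (-13, -16)) = 21.587
d((-8, 5), (12, 9)) = 20.3961
d((-8, 5), (20, -19)) = 36.8782
d((17, 9), (-7, 2)) = 25.0
d((17, 9), (-13, -16)) = 39.0512
d((17, 9), (12, 9)) = 5.0
d((17, 9), (20, -19)) = 28.1603
d((-7, 2), (-13, -16)) = 18.9737
d((-7, 2), (12, 9)) = 20.2485
d((-7, 2), (20, -19)) = 34.2053
d((-13, -16), (12, 9)) = 35.3553
d((-13, -16), (20, -19)) = 33.1361
d((12, 9), (20, -19)) = 29.1204

Closest pair: (-8, 5) and (-7, 2) with distance 3.1623

The closest pair is (-8, 5) and (-7, 2) with Euclidean distance 3.1623. For 7 points, brute-force pairwise comparison is shown above. For large n, the divide-and-conquer algorithm (sort by x, recurse on halves, check the dividing strip) achieves O(n log n).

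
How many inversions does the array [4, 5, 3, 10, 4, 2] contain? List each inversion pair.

Finding inversions in [4, 5, 3, 10, 4, 2]:

(0, 2): arr[0]=4 > arr[2]=3
(0, 5): arr[0]=4 > arr[5]=2
(1, 2): arr[1]=5 > arr[2]=3
(1, 4): arr[1]=5 > arr[4]=4
(1, 5): arr[1]=5 > arr[5]=2
(2, 5): arr[2]=3 > arr[5]=2
(3, 4): arr[3]=10 > arr[4]=4
(3, 5): arr[3]=10 > arr[5]=2
(4, 5): arr[4]=4 > arr[5]=2

Total inversions: 9

The array has 9 inversion(s): (0,2), (0,5), (1,2), (1,4), (1,5), (2,5), (3,4), (3,5), (4,5). Each pair (i,j) satisfies i < j and arr[i] > arr[j].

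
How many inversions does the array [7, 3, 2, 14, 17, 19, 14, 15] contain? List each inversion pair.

Finding inversions in [7, 3, 2, 14, 17, 19, 14, 15]:

(0, 1): arr[0]=7 > arr[1]=3
(0, 2): arr[0]=7 > arr[2]=2
(1, 2): arr[1]=3 > arr[2]=2
(4, 6): arr[4]=17 > arr[6]=14
(4, 7): arr[4]=17 > arr[7]=15
(5, 6): arr[5]=19 > arr[6]=14
(5, 7): arr[5]=19 > arr[7]=15

Total inversions: 7

The array has 7 inversion(s): (0,1), (0,2), (1,2), (4,6), (4,7), (5,6), (5,7). Each pair (i,j) satisfies i < j and arr[i] > arr[j].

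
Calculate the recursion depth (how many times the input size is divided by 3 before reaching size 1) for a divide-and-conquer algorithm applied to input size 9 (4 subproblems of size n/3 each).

For divide and conquer with division factor 3:

Problem sizes at each level:
Level 0: 9
Level 1: 3
Level 2: 1

The root is level 0 and the size-1 base case is level 2 (the tree spans levels 0 through 2, i.e. 3 levels counting the root), so the depth is the number of divisions: log_3(9) = 2

The recursion tree depth is log_3(9) = 2. At each level, the problem size is divided by 3, so it takes 2 divisions to reduce to a base case of size 1. The algorithm makes 4 recursive calls at each level.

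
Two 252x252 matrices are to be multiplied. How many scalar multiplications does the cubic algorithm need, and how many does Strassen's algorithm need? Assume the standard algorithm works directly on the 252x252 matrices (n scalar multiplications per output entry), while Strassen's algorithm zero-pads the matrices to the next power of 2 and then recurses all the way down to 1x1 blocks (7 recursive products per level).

Matrix multiplication for 252x252 matrices:

Strassen's algorithm requires power-of-2 dimensions. Pad 252x252 to 256x256 (next power of 2).

Standard algorithm: 252^3 = 16003008 multiplications
Strassen's algorithm: 7^(log2(256)) = 7^8 = 5764801 multiplications
Savings: 16003008 - 5764801 = 10238207 multiplications

Standard: 16003008 multiplications (252^3). Strassen: 5764801 multiplications (7^8, after padding to 256x256). Strassen reduces 8 recursive multiplications to 7 at each level.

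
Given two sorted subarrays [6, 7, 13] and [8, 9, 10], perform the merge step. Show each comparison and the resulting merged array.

Merging process:

Compare 6 vs 8: take 6 from left. Merged: [6]
Compare 7 vs 8: take 7 from left. Merged: [6, 7]
Compare 13 vs 8: take 8 from right. Merged: [6, 7, 8]
Compare 13 vs 9: take 9 from right. Merged: [6, 7, 8, 9]
Compare 13 vs 10: take 10 from right. Merged: [6, 7, 8, 9, 10]
Append remaining from left: [13]. Merged: [6, 7, 8, 9, 10, 13]

Final merged array: [6, 7, 8, 9, 10, 13]
Total comparisons: 5

The merged array is [6, 7, 8, 9, 10, 13], requiring 5 comparisons. The merge step runs in O(n) time where n is the total number of elements.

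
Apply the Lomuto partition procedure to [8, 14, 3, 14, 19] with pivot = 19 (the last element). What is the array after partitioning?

Lomuto partition with pivot = 19:

Initial array: [8, 14, 3, 14, 19]

arr[0]=8 <= 19: swap with position 0, array becomes [8, 14, 3, 14, 19]
arr[1]=14 <= 19: swap with position 1, array becomes [8, 14, 3, 14, 19]
arr[2]=3 <= 19: swap with position 2, array becomes [8, 14, 3, 14, 19]
arr[3]=14 <= 19: swap with position 3, array becomes [8, 14, 3, 14, 19]

Place pivot at position 4: [8, 14, 3, 14, 19]
Pivot position: 4

After partitioning with pivot 19, the array becomes [8, 14, 3, 14, 19]. The pivot is placed at index 4. All elements to the left of the pivot are <= 19, and all elements to the right are > 19.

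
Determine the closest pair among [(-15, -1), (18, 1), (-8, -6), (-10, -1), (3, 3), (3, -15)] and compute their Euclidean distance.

Computing all pairwise distances among 6 points:

d((-15, -1), (18, 1)) = 33.0606
d((-15, -1), (-8, -6)) = 8.6023
d((-15, -1), (-10, -1)) = 5.0 <-- minimum
d((-15, -1), (3, 3)) = 18.4391
d((-15, -1), (3, -15)) = 22.8035
d((18, 1), (-8, -6)) = 26.9258
d((18, 1), (-10, -1)) = 28.0713
d((18, 1), (3, 3)) = 15.1327
d((18, 1), (3, -15)) = 21.9317
d((-8, -6), (-10, -1)) = 5.3852
d((-8, -6), (3, 3)) = 14.2127
d((-8, -6), (3, -15)) = 14.2127
d((-10, -1), (3, 3)) = 13.6015
d((-10, -1), (3, -15)) = 19.105
d((3, 3), (3, -15)) = 18.0

Closest pair: (-15, -1) and (-10, -1) with distance 5.0

The closest pair is (-15, -1) and (-10, -1) with Euclidean distance 5.0. For 6 points, brute-force pairwise comparison is shown above. For large n, the divide-and-conquer algorithm (sort by x, recurse on halves, check the dividing strip) achieves O(n log n).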